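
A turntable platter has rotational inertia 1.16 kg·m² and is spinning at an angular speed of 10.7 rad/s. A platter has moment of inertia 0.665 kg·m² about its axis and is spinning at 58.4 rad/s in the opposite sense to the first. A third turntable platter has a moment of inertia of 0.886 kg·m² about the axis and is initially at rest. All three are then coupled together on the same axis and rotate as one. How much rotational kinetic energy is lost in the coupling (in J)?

The coupling torques are internal; angular momentum about the shared axis is conserved.
Taking A's sense as positive: L = (1.160)(10.7) − (0.6650)(58.4) = -26.42 kg·m²·rad/s.
Combined I = 1.160 + 0.6650 + 0.8860 = 2.711 kg·m².
ω_f = L / I = -26.42 / 2.711 = -9.747 rad/s.
KE_i = ½ΣIω² = 1200 J; KE_f = ½(2.711)(9.747)² = 128.8 J.

ΔKE lost ≈ 1070 J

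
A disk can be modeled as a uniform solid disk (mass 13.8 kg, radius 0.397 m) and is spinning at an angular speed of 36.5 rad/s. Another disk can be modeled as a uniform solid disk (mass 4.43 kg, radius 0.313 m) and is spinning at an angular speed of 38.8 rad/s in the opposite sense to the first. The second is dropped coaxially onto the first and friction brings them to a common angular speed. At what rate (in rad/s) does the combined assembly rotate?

|ω_f| ≈ 24.0 rad/s

No external torque acts about the common axis, so total angular momentum is conserved.
Moments of inertia: I_A = ½(13.8)(0.397)² = 1.088 kg·m²; I_B = ½(4.43)(0.313)² = 0.2170 kg·m².
Taking A's sense as positive: L = (1.088)(36.5) − (0.2170)(38.8) = 31.27 kg·m²·rad/s.
Combined I = 1.088 + 0.2170 = 1.305 kg·m².
ω_f = L / I = 31.27 / 1.305 = 23.97 rad/s.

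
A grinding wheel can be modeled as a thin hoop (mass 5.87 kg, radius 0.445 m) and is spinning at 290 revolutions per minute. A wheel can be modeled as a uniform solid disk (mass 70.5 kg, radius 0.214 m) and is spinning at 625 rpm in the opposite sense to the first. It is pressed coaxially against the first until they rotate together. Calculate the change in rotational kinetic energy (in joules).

No external torque acts about the common axis, so total angular momentum is conserved.
Moments of inertia: I_A = (5.87)(0.445)² = 1.162 kg·m²; I_B = ½(70.5)(0.214)² = 1.614 kg·m².
Taking A's sense as positive: L = (1.162)(290) − (1.614)(625) = -671.8 kg·m²·rpm.
Combined I = 1.162 + 1.614 = 2.777 kg·m².
ω_f = L / I = -671.8 / 2.777 = -242.0 rpm.
KE_i = ½ΣIω² = 3994 J; KE_f = ½(2.777)(25.34)² = 891.3 J.

ΔKE ≈ -3100 J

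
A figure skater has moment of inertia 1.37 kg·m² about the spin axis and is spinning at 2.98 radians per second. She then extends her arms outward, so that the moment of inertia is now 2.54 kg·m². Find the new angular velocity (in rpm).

With no external torque about the axis, L is conserved: I₁ω₁ = I₂ω₂.
ω₂ = I₁ω₁ / I₂ = (1.370)(2.98 rad/s) / (2.540) = 1.607 rad/s = 15.35 rpm.

ω₂ ≈ 15.3 rpm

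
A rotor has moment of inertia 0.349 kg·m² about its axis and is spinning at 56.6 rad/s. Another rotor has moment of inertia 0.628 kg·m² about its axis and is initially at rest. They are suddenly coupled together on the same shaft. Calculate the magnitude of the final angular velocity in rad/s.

The coupling torques are internal; angular momentum about the shared axis is conserved.
Taking A's sense as positive: L = (0.3490)(56.6) = 19.75 kg·m²·rad/s.
Combined I = 0.3490 + 0.6280 = 0.9770 kg·m².
ω_f = L / I = 19.75 / 0.9770 = 20.22 rad/s.

|ω_f| ≈ 20.2 rad/s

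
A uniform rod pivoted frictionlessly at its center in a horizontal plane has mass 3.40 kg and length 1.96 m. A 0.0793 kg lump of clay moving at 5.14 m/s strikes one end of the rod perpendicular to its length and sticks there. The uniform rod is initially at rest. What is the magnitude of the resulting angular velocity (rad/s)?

|ω_f| ≈ 0.343 rad/s

About the pivot the impulsive forces during the collision are internal, so angular momentum about that axis is conserved.
I_p = (1/12)(3.40)(1.96)² = 1.088 kg·m². Taking the sense of the lump of clay's angular momentum as positive, L_{lump} = m v R = (0.0793)(5.14)(1.96/2) = 0.3994 kg·m²/s.
L_i = 0 + 0.3994 = 0.3994 kg·m²/s.
After sticking, I_f = I_p + m R² = 1.088 + (0.0793)(1.96/2)² = 1.165 kg·m².
ω_f = L_i / I_f = 0.3994 / 1.165 = 0.3430 rad/s.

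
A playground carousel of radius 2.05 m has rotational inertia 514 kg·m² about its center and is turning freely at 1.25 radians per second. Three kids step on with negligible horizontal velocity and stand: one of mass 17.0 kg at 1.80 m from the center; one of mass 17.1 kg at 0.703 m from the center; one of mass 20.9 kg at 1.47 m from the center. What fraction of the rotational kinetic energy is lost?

fraction ≈ 0.175

The added mass arrives with no angular momentum about the center, and any external torque about the center is negligible, so the system's angular momentum is conserved.
Added inertia Σmr² = (17.0)(1.80)² + (17.1)(0.703)² + (20.9)(1.47)² = 108.7 kg·m²; I_f = 514.0 + 108.7 = 622.7 kg·m².
ω_f = I_p ω_i / I_f = (514.0)(1.25) / 622.7 = 1.032 rad/s.
KE_i = ½(514.0)(1.250 rad/s)² = 401.6 J; KE_f = ½(622.7)(1.032)² = 331.5 J.
Fraction lost = 0.1746.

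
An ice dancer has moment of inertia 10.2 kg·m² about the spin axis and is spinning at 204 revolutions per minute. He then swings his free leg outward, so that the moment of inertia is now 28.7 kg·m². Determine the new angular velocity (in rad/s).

ω₂ ≈ 7.59 rad/s

No external torque acts about the spin axis, so angular momentum is conserved.
ω₂ = I₁ω₁ / I₂ = (10.20)(204 rpm) / (28.70) = 72.50 rpm = 7.592 rad/s.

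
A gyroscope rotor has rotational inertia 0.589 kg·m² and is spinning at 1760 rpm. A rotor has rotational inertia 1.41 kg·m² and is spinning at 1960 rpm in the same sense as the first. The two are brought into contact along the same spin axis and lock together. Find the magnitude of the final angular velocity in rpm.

No external torque acts about the common axis, so total angular momentum is conserved.
Taking A's sense as positive: L = (0.5890)(1760) + (1.410)(1960) = 3800 kg·m²·rpm.
Combined I = 0.5890 + 1.410 = 1.999 kg·m².
ω_f = L / I = 3800 / 1.999 = 1901 rpm.

|ω_f| ≈ 1900 rpm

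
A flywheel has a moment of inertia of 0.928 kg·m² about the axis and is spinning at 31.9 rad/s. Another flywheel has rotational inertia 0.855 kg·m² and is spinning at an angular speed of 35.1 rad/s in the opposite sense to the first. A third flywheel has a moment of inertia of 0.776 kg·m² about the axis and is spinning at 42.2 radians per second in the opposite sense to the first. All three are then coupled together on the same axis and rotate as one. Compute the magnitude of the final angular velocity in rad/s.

|ω_f| ≈ 13.0 rad/s

The coupling torques are internal; angular momentum about the shared axis is conserved.
Taking A's sense as positive: L = (0.9280)(31.9) − (0.8550)(35.1) − (0.7760)(42.2) = -33.15 kg·m²·rad/s.
Combined I = 0.9280 + 0.8550 + 0.7760 = 2.559 kg·m².
ω_f = L / I = -33.15 / 2.559 = -12.96 rad/s.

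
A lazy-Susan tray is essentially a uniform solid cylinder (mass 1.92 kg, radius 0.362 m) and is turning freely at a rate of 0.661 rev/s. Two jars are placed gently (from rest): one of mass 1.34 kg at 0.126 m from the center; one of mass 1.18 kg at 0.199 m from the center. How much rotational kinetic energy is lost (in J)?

energy lost ≈ 0.381 J

No external torque acts about the center; L_before = L_after.
I_p = ½(1.92)(0.362)² = 0.1258 kg·m².
Added inertia Σmr² = (1.34)(0.126)² + (1.18)(0.199)² = 0.06800 kg·m²; I_f = 0.1258 + 0.06800 = 0.1938 kg·m².
ω_f = I_p ω_i / I_f = (0.1258)(0.661) / 0.1938 = 0.4291 rev/s.
KE_i = ½(0.1258)(4.153 rad/s)² = 1.085 J; KE_f = ½(0.1938)(2.696)² = 0.7043 J.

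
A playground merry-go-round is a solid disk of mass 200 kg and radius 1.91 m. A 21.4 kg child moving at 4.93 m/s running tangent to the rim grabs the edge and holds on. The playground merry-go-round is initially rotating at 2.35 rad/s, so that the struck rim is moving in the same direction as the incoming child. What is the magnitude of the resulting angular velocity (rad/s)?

|ω_f| ≈ 2.39 rad/s

The axle reaction passes through the axle and exerts no torque about it; angular momentum about the axle is conserved through the impact.
I_p = ½(200)(1.91)² = 364.8 kg·m². Taking the sense of the child's angular momentum as positive, L_{child} = m v R = (21.4)(4.93)(1.91) = 201.5 kg·m²/s.
L_i = +I_p ω_p + m v R = +(364.8)(2.35) + 201.5 = 1059 kg·m²/s.
After sticking, I_f = I_p + m R² = 364.8 + (21.4)(1.91)² = 442.9 kg·m².
ω_f = L_i / I_f = 1059 / 442.9 = 2.391 rad/s.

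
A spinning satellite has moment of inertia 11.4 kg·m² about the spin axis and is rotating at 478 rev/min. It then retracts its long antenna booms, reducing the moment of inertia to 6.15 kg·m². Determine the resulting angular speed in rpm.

Angular momentum about the spin axis is conserved since the torque about it is zero.
ω₂ = I₁ω₁ / I₂ = (11.40)(478 rpm) / (6.150) = 886.0 rpm.

ω₂ ≈ 886 rpm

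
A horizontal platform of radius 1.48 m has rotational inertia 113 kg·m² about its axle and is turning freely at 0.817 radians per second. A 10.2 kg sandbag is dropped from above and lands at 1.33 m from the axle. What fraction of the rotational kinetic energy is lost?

fraction ≈ 0.138

No external torque acts about the axle; L_before = L_after.
Added inertia Σmr² = (10.2)(1.33)² = 18.04 kg·m²; I_f = 113.0 + 18.04 = 131.0 kg·m².
ω_f = I_p ω_i / I_f = (113.0)(0.817) / 131.0 = 0.7045 rad/s.
KE_i = ½(113.0)(0.8170 rad/s)² = 37.71 J; KE_f = ½(131.0)(0.7045)² = 32.52 J.
Fraction lost = 0.1377.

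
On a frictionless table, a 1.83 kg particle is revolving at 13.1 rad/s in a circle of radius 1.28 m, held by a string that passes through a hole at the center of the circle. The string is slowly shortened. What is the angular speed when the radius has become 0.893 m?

ω₂ ≈ 26.9 rad/s

The constraining force is radial, so m r² ω about the center is conserved.
ω₂ = ω₁ (r₁/r₂)² = (13.1)(1.28/0.893)² = 26.91 rad/s.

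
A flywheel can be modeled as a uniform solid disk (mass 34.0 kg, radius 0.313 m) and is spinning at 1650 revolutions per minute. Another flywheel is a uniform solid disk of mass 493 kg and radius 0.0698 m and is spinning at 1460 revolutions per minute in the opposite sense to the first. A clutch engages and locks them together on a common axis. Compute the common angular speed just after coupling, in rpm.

|ω_f| ≈ 347 rpm

The coupling torques are internal; angular momentum about the shared axis is conserved.
Moments of inertia: I_A = ½(34.0)(0.313)² = 1.665 kg·m²; I_B = ½(493)(0.0698)² = 1.201 kg·m².
Taking A's sense as positive: L = (1.665)(1650) − (1.201)(1460) = 994.6 kg·m²·rpm.
Combined I = 1.665 + 1.201 = 2.866 kg·m².
ω_f = L / I = 994.6 / 2.866 = 347.0 rpm.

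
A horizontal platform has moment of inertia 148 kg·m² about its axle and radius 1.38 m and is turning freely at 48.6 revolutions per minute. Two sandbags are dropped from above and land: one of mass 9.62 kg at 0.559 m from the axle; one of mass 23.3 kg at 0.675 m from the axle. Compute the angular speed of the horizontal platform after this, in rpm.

The added mass arrives with no angular momentum about the axle, and any external torque about the axle is negligible, so the system's angular momentum is conserved.
Added inertia Σmr² = (9.62)(0.559)² + (23.3)(0.675)² = 13.62 kg·m²; I_f = 148.0 + 13.62 = 161.6 kg·m².
ω_f = I_p ω_i / I_f = (148.0)(48.6) / 161.6 = 44.50 rpm.

ω_f ≈ 44.5 rpm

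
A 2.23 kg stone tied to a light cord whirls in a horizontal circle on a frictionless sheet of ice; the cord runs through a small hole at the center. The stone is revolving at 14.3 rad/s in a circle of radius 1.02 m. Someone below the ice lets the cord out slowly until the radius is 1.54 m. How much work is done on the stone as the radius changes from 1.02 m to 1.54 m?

W ≈ -133 J

No torque about the axis ⇒ m r₁² ω₁ = m r₂² ω₂.
ω₂ = ω₁ (r₁/r₂)² = (14.3)(1.02/1.54)² = 6.273 rad/s.
W = ΔKE = ½m(v₂² − v₁²) = -133.2 J.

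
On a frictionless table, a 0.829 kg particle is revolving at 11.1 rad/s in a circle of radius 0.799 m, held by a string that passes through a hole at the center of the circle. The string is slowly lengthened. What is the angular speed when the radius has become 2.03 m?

ω₂ ≈ 1.72 rad/s

The constraining force is radial, so m r² ω about the center is conserved.
ω₂ = ω₁ (r₁/r₂)² = (11.1)(0.799/2.03)² = 1.720 rad/s.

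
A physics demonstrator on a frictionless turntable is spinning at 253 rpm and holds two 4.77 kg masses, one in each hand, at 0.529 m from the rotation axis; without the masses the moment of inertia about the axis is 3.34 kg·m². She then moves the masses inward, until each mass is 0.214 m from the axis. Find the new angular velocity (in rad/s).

No external torque acts about the spin axis, so angular momentum is conserved.
I₁ = 3.34 + 2(4.77)(0.529)² = 6.010 kg·m²; I₂ = 3.34 + 2(4.77)(0.214)² = 3.777 kg·m².
ω₂ = I₁ω₁ / I₂ = (6.010)(253 rpm) / (3.777) = 402.6 rpm = 42.16 rad/s.

ω₂ ≈ 42.2 rad/s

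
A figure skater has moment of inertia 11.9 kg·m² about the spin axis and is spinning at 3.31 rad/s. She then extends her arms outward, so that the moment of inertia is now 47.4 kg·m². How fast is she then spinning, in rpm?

ω₂ ≈ 7.94 rpm

No external torque acts about the spin axis, so angular momentum is conserved.
ω₂ = I₁ω₁ / I₂ = (11.90)(3.31 rad/s) / (47.40) = 0.8310 rad/s = 7.935 rpm.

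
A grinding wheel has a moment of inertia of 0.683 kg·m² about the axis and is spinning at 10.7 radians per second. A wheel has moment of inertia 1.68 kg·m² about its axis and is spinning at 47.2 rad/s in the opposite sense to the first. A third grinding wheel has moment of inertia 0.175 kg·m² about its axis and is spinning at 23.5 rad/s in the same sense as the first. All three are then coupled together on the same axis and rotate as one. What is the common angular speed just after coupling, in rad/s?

The coupling torques are internal; angular momentum about the shared axis is conserved.
Taking A's sense as positive: L = (0.6830)(10.7) − (1.680)(47.2) + (0.1750)(23.5) = -67.88 kg·m²·rad/s.
Combined I = 0.6830 + 1.680 + 0.1750 = 2.538 kg·m².
ω_f = L / I = -67.88 / 2.538 = -26.74 rad/s.

|ω_f| ≈ 26.7 rad/s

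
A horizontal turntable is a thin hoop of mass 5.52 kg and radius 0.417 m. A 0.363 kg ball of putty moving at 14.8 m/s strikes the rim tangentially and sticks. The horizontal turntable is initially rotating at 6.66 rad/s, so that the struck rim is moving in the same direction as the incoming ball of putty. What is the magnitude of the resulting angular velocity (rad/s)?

|ω_f| ≈ 8.44 rad/s

About the axle the impulsive forces during the collision are internal, so angular momentum about that axis is conserved.
I_p = (5.52)(0.417)² = 0.9599 kg·m². Taking the sense of the ball of putty's angular momentum as positive, L_{ball} = m v R = (0.363)(14.8)(0.417) = 2.240 kg·m²/s.
L_i = +I_p ω_p + m v R = +(0.9599)(6.66) + 2.240 = 8.633 kg·m²/s.
After sticking, I_f = I_p + m R² = 0.9599 + (0.363)(0.417)² = 1.023 kg·m².
ω_f = L_i / I_f = 8.633 / 1.023 = 8.439 rad/s.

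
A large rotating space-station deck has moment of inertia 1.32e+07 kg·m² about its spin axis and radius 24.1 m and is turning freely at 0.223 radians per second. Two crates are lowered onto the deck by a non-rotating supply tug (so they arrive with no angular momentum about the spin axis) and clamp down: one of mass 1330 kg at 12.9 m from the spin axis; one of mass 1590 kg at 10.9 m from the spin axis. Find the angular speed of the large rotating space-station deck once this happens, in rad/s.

The added mass arrives with no angular momentum about the spin axis, and any external torque about the spin axis is negligible, so the system's angular momentum is conserved.
Added inertia Σmr² = (1330)(12.9)² + (1590)(10.9)² = 4.102e+05 kg·m²; I_f = 1.320e+07 + 4.102e+05 = 1.361e+07 kg·m².
ω_f = I_p ω_i / I_f = (1.320e+07)(0.223) / 1.361e+07 = 0.2163 rad/s.

ω_f ≈ 0.216 rad/s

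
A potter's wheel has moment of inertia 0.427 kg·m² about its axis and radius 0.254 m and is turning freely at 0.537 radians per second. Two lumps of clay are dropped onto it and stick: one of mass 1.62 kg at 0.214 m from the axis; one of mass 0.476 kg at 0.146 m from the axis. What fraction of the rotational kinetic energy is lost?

No external torque acts about the axis; L_before = L_after.
Added inertia Σmr² = (1.62)(0.214)² + (0.476)(0.146)² = 0.08434 kg·m²; I_f = 0.4270 + 0.08434 = 0.5113 kg·m².
ω_f = I_p ω_i / I_f = (0.4270)(0.537) / 0.5113 = 0.4484 rad/s.
KE_i = ½(0.4270)(0.5370 rad/s)² = 0.06157 J; KE_f = ½(0.5113)(0.4484)² = 0.05141 J.
Fraction lost = 0.1649.

fraction ≈ 0.165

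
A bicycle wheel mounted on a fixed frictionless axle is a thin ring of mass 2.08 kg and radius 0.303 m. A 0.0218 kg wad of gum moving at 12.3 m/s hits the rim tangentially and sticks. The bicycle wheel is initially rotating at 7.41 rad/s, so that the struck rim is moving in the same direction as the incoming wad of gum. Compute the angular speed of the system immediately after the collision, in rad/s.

|ω_f| ≈ 7.75 rad/s

About the axle the impulsive forces during the collision are internal, so angular momentum about that axis is conserved.
I_p = (2.08)(0.303)² = 0.1910 kg·m². Taking the sense of the wad of gum's angular momentum as positive, L_{wad} = m v R = (0.0218)(12.3)(0.303) = 0.08125 kg·m²/s.
L_i = +I_p ω_p + m v R = +(0.1910)(7.41) + 0.08125 = 1.496 kg·m²/s.
After sticking, I_f = I_p + m R² = 0.1910 + (0.0218)(0.303)² = 0.1930 kg·m².
ω_f = L_i / I_f = 1.496 / 0.1930 = 7.754 rad/s.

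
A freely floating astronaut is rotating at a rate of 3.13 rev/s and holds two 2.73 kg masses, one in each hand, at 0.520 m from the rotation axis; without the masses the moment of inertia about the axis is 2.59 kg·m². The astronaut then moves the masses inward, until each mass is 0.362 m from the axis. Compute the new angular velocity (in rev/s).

Angular momentum about the spin axis is conserved since the torque about it is zero.
I₁ = 2.59 + 2(2.73)(0.520)² = 4.066 kg·m²; I₂ = 2.59 + 2(2.73)(0.362)² = 3.306 kg·m².
ω₂ = I₁ω₁ / I₂ = (4.066)(3.13 rev/s) / (3.306) = 3.850 rev/s.

ω₂ ≈ 3.85 rev/s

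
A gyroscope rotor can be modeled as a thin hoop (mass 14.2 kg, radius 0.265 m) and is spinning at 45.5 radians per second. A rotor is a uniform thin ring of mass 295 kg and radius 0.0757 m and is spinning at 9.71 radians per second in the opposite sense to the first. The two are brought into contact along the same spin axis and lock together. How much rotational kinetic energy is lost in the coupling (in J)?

ΔKE lost ≈ 956 J

No external torque acts about the common axis, so total angular momentum is conserved.
Moments of inertia: I_A = (14.2)(0.265)² = 0.9972 kg·m²; I_B = (295)(0.0757)² = 1.690 kg·m².
Taking A's sense as positive: L = (0.9972)(45.5) − (1.690)(9.71) = 28.96 kg·m²·rad/s.
Combined I = 0.9972 + 1.690 = 2.688 kg·m².
ω_f = L / I = 28.96 / 2.688 = 10.77 rad/s.
KE_i = ½ΣIω² = 1112 J; KE_f = ½(2.688)(10.77)² = 156.0 J.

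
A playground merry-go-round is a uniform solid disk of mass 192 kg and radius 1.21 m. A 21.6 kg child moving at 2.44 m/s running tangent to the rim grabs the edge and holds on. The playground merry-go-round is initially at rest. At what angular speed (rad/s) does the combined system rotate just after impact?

About the axle the impulsive forces during the collision are internal, so angular momentum about that axis is conserved.
I_p = ½(192)(1.21)² = 140.6 kg·m². Taking the sense of the child's angular momentum as positive, L_{child} = m v R = (21.6)(2.44)(1.21) = 63.77 kg·m²/s.
L_i = 0 + 63.77 = 63.77 kg·m²/s.
After sticking, I_f = I_p + m R² = 140.6 + (21.6)(1.21)² = 172.2 kg·m².
ω_f = L_i / I_f = 63.77 / 172.2 = 0.3704 rad/s.

|ω_f| ≈ 0.370 rad/s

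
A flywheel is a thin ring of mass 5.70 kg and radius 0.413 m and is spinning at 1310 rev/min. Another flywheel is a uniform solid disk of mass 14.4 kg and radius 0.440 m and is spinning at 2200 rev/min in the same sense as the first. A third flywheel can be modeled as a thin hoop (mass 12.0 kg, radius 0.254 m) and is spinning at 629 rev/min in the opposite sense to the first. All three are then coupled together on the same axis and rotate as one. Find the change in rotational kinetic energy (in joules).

No external torque acts about the common axis, so total angular momentum is conserved.
Moments of inertia: I_A = (5.70)(0.413)² = 0.9722 kg·m²; I_B = ½(14.4)(0.440)² = 1.394 kg·m²; I_C = (12.0)(0.254)² = 0.7742 kg·m².
Taking A's sense as positive: L = (0.9722)(1310) + (1.394)(2200) − (0.7742)(629) = 3853 kg·m²·rpm.
Combined I = 0.9722 + 1.394 + 0.7742 = 3.140 kg·m².
ω_f = L / I = 3853 / 3.140 = 1227 rpm.
KE_i = ½ΣIω² = 47820 J; KE_f = ½(3.140)(128.5)² = 25920 J.

ΔKE ≈ -21900 J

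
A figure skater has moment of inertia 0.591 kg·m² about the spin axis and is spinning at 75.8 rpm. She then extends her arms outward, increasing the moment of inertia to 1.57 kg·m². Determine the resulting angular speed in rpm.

With no external torque about the axis, L is conserved: I₁ω₁ = I₂ω₂.
ω₂ = I₁ω₁ / I₂ = (0.5910)(75.8 rpm) / (1.570) = 28.53 rpm.

ω₂ ≈ 28.5 rpm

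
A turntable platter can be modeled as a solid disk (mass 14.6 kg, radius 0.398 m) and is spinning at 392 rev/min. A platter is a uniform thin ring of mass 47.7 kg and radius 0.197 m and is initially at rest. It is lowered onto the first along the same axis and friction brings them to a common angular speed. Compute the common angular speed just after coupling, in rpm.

|ω_f| ≈ 151 rpm

The coupling torques are internal; angular momentum about the shared axis is conserved.
Moments of inertia: I_A = ½(14.6)(0.398)² = 1.156 kg·m²; I_B = (47.7)(0.197)² = 1.851 kg·m².
Taking A's sense as positive: L = (1.156)(392) = 453.3 kg·m²·rpm.
Combined I = 1.156 + 1.851 = 3.008 kg·m².
ω_f = L / I = 453.3 / 3.008 = 150.7 rpm.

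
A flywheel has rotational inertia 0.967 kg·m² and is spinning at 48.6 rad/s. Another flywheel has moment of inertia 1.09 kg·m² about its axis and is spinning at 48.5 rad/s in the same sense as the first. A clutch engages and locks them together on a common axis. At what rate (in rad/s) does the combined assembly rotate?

|ω_f| ≈ 48.5 rad/s

No external torque acts about the common axis, so total angular momentum is conserved.
Taking A's sense as positive: L = (0.9670)(48.6) + (1.090)(48.5) = 99.86 kg·m²·rad/s.
Combined I = 0.9670 + 1.090 = 2.057 kg·m².
ω_f = L / I = 99.86 / 2.057 = 48.55 rad/s.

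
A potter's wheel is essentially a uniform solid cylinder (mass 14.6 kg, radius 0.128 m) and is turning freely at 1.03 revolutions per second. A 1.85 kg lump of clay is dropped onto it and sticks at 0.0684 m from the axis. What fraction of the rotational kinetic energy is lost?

The added mass arrives with no angular momentum about the axis, and any external torque about the axis is negligible, so the system's angular momentum is conserved.
I_p = ½(14.6)(0.128)² = 0.1196 kg·m².
Added inertia Σmr² = (1.85)(0.0684)² = 0.008655 kg·m²; I_f = 0.1196 + 0.008655 = 0.1283 kg·m².
ω_f = I_p ω_i / I_f = (0.1196)(1.03) / 0.1283 = 0.9605 rev/s.
KE_i = ½(0.1196)(6.472 rad/s)² = 2.505 J; KE_f = ½(0.1283)(6.035)² = 2.336 J.
Fraction lost = 0.06748.

fraction ≈ 0.0675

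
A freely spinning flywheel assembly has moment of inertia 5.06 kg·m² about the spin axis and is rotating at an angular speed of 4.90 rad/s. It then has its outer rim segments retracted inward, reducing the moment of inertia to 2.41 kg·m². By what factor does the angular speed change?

ω₂/ω₁ ≈ 2.10

No external torque acts about the spin axis, so angular momentum is conserved.
ω₂/ω₁ = I₁/I₂ = 5.060 / 2.410 = 2.100.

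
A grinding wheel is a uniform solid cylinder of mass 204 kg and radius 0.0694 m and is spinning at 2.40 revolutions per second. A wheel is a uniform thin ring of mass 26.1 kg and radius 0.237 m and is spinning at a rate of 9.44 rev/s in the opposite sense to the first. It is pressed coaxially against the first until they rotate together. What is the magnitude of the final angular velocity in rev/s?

No external torque acts about the common axis, so total angular momentum is conserved.
Moments of inertia: I_A = ½(204)(0.0694)² = 0.4913 kg·m²; I_B = (26.1)(0.237)² = 1.466 kg·m².
Taking A's sense as positive: L = (0.4913)(2.40) − (1.466)(9.44) = -12.66 kg·m²·rev/s.
Combined I = 0.4913 + 1.466 = 1.957 kg·m².
ω_f = L / I = -12.66 / 1.957 = -6.468 rev/s.

|ω_f| ≈ 6.47 rev/s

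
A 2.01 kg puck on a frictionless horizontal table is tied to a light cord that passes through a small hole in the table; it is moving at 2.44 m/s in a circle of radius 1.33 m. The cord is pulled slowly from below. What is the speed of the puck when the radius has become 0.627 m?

Central (radial) force ⇒ zero torque about the center ⇒ m v r is constant.
v₂ = v₁ r₁ / r₂ = (2.44)(1.33) / (0.627) = 5.176 m/s.

v₂ ≈ 5.18 m/s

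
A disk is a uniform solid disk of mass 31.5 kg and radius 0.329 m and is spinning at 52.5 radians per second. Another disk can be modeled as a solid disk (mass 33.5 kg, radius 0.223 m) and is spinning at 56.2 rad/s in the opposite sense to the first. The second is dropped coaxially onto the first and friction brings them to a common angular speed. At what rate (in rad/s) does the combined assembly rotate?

|ω_f| ≈ 16.8 rad/s

No external torque acts about the common axis, so total angular momentum is conserved.
Moments of inertia: I_A = ½(31.5)(0.329)² = 1.705 kg·m²; I_B = ½(33.5)(0.223)² = 0.8330 kg·m².
Taking A's sense as positive: L = (1.705)(52.5) − (0.8330)(56.2) = 42.69 kg·m²·rad/s.
Combined I = 1.705 + 0.8330 = 2.538 kg·m².
ω_f = L / I = 42.69 / 2.538 = 16.82 rad/s.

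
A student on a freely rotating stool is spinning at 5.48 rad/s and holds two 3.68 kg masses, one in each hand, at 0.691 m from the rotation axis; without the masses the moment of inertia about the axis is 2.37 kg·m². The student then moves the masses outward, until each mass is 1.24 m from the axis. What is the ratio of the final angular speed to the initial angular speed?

No external torque acts about the spin axis, so angular momentum is conserved.
I₁ = 2.37 + 2(3.68)(0.691)² = 5.884 kg·m²; I₂ = 2.37 + 2(3.68)(1.24)² = 13.69 kg·m².
ω₂/ω₁ = I₁/I₂ = 5.884 / 13.69 = 0.4299.

ω₂/ω₁ ≈ 0.430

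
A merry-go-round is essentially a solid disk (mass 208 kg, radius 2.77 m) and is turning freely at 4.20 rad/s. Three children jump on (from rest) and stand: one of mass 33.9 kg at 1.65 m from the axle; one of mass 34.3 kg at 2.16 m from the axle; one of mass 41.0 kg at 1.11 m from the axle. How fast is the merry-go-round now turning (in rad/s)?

ω_f ≈ 3.04 rad/s

No external torque acts about the axle; L_before = L_after.
I_p = ½(208)(2.77)² = 798.0 kg·m².
Added inertia Σmr² = (33.9)(1.65)² + (34.3)(2.16)² + (41.0)(1.11)² = 302.8 kg·m²; I_f = 798.0 + 302.8 = 1101 kg·m².
ω_f = I_p ω_i / I_f = (798.0)(4.20) / 1101 = 3.045 rad/s.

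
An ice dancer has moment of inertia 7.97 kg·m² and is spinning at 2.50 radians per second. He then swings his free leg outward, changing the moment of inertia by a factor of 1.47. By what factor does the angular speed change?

ω₂/ω₁ ≈ 0.680

With no external torque about the axis, L is conserved: I₁ω₁ = I₂ω₂.
I₂ = 1.47 × 7.97 = 11.72 kg·m².
ω₂/ω₁ = I₁/I₂ = 7.970 / 11.72 = 0.6803.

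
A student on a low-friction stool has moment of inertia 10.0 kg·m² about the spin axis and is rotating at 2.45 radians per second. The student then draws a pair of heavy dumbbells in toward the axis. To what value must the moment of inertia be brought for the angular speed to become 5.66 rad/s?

Angular momentum about the spin axis is conserved since the torque about it is zero.
I₂ = I₁ω₁ / ω₂ = (10.0)(2.45) / (5.66) = 4.329 kg·m².

I₂ ≈ 4.33 kg·m²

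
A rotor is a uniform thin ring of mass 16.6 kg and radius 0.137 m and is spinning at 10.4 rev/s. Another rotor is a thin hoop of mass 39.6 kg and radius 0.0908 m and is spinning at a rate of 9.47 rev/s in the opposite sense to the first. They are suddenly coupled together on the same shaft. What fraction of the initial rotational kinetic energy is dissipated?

fraction ≈ 0.999

No external torque acts about the common axis, so total angular momentum is conserved.
Moments of inertia: I_A = (16.6)(0.137)² = 0.3116 kg·m²; I_B = (39.6)(0.0908)² = 0.3265 kg·m².
Taking A's sense as positive: L = (0.3116)(10.4) − (0.3265)(9.47) = 0.1484 kg·m²·rev/s.
Combined I = 0.3116 + 0.3265 = 0.6381 kg·m².
ω_f = L / I = 0.1484 / 0.6381 = 0.2326 rev/s.
KE_i = ½ΣIω² = 1243 J; KE_f = ½(0.6381)(1.462)² = 0.6817 J.
Fraction dissipated = (KE_i − KE_f)/KE_i = 0.9995.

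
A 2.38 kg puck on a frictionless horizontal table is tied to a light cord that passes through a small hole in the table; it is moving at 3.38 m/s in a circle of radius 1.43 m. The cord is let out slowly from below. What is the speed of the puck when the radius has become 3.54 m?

The only horizontal force on the mass is along the cord (radial), so it exerts no torque about the hole and angular momentum m v r is conserved.
v₂ = v₁ r₁ / r₂ = (3.38)(1.43) / (3.54) = 1.365 m/s.

v₂ ≈ 1.37 m/s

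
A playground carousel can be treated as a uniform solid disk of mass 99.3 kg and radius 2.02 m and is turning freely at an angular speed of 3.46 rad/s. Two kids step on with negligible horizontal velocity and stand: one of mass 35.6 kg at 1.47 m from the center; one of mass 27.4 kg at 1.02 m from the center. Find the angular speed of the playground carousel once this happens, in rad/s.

The added mass arrives with no angular momentum about the center, and any external torque about the center is negligible, so the system's angular momentum is conserved.
I_p = ½(99.3)(2.02)² = 202.6 kg·m².
Added inertia Σmr² = (35.6)(1.47)² + (27.4)(1.02)² = 105.4 kg·m²; I_f = 202.6 + 105.4 = 308.0 kg·m².
ω_f = I_p ω_i / I_f = (202.6)(3.46) / 308.0 = 2.276 rad/s.

ω_f ≈ 2.28 rad/s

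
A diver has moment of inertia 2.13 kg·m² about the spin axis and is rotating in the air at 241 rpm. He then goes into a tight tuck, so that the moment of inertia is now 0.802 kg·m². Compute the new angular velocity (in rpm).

ω₂ ≈ 640 rpm

Angular momentum about the spin axis is conserved since the torque about it is zero.
ω₂ = I₁ω₁ / I₂ = (2.130)(241 rpm) / (0.8020) = 640.1 rpm.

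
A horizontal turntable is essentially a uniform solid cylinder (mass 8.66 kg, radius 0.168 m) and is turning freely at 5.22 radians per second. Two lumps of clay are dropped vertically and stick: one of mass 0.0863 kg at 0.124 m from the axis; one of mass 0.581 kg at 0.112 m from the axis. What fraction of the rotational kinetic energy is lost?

fraction ≈ 0.0659

No external torque acts about the axis; L_before = L_after.
I_p = ½(8.66)(0.168)² = 0.1222 kg·m².
Added inertia Σmr² = (0.0863)(0.124)² + (0.581)(0.112)² = 0.008615 kg·m²; I_f = 0.1222 + 0.008615 = 0.1308 kg·m².
ω_f = I_p ω_i / I_f = (0.1222)(5.22) / 0.1308 = 4.876 rad/s.
KE_i = ½(0.1222)(5.220 rad/s)² = 1.665 J; KE_f = ½(0.1308)(4.876)² = 1.555 J.
Fraction lost = 0.06585.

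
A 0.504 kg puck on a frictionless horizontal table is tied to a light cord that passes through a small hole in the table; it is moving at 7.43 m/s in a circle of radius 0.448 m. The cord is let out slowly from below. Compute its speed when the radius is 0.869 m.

v₂ ≈ 3.83 m/s

The only horizontal force on the mass is along the cord (radial), so it exerts no torque about the hole and angular momentum m v r is conserved.
v₂ = v₁ r₁ / r₂ = (7.43)(0.448) / (0.869) = 3.830 m/s.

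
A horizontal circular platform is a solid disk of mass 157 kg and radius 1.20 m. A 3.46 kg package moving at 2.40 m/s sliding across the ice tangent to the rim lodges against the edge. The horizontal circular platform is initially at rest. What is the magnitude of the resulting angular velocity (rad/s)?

|ω_f| ≈ 0.0844 rad/s

The axle reaction passes through the central axle and exerts no torque about it; angular momentum about the central axle is conserved through the impact.
I_p = ½(157)(1.20)² = 113.0 kg·m². Taking the sense of the package's angular momentum as positive, L_{package} = m v R = (3.46)(2.40)(1.20) = 9.965 kg·m²/s.
L_i = 0 + 9.965 = 9.965 kg·m²/s.
After sticking, I_f = I_p + m R² = 113.0 + (3.46)(1.20)² = 118.0 kg·m².
ω_f = L_i / I_f = 9.965 / 118.0 = 0.08443 rad/s.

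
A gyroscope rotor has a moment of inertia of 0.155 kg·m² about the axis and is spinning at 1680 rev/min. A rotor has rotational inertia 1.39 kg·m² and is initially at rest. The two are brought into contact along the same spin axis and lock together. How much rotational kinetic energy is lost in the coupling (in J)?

The coupling torques are internal; angular momentum about the shared axis is conserved.
Taking A's sense as positive: L = (0.1550)(1680) = 260.4 kg·m²·rpm.
Combined I = 0.1550 + 1.390 = 1.545 kg·m².
ω_f = L / I = 260.4 / 1.545 = 168.5 rpm.
KE_i = ½ΣIω² = 2399 J; KE_f = ½(1.545)(17.65)² = 240.6 J.

ΔKE lost ≈ 2160 J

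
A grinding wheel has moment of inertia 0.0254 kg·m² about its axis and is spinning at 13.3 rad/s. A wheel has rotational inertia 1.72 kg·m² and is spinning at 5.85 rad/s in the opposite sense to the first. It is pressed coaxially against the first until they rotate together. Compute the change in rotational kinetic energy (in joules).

No external torque acts about the common axis, so total angular momentum is conserved.
Taking A's sense as positive: L = (0.02540)(13.3) − (1.720)(5.85) = -9.724 kg·m²·rad/s.
Combined I = 0.02540 + 1.720 = 1.745 kg·m².
ω_f = L / I = -9.724 / 1.745 = -5.571 rad/s.
KE_i = ½ΣIω² = 31.68 J; KE_f = ½(1.745)(5.571)² = 27.09 J.

ΔKE ≈ -4.59 J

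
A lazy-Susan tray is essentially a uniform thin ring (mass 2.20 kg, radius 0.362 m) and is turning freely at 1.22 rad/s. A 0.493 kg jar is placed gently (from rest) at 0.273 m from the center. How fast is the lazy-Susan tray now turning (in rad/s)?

ω_f ≈ 1.08 rad/s

The added mass arrives with no angular momentum about the center, and any external torque about the center is negligible, so the system's angular momentum is conserved.
I_p = (2.20)(0.362)² = 0.2883 kg·m².
Added inertia Σmr² = (0.493)(0.273)² = 0.03674 kg·m²; I_f = 0.2883 + 0.03674 = 0.3250 kg·m².
ω_f = I_p ω_i / I_f = (0.2883)(1.22) / 0.3250 = 1.082 rad/s.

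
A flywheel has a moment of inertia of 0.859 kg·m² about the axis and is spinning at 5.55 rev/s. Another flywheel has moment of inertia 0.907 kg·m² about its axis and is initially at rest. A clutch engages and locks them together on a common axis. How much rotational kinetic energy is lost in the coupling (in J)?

ΔKE lost ≈ 268 J

No external torque acts about the common axis, so total angular momentum is conserved.
Taking A's sense as positive: L = (0.8590)(5.55) = 4.767 kg·m²·rev/s.
Combined I = 0.8590 + 0.9070 = 1.766 kg·m².
ω_f = L / I = 4.767 / 1.766 = 2.700 rev/s.
KE_i = ½ΣIω² = 522.3 J; KE_f = ½(1.766)(16.96)² = 254.0 J.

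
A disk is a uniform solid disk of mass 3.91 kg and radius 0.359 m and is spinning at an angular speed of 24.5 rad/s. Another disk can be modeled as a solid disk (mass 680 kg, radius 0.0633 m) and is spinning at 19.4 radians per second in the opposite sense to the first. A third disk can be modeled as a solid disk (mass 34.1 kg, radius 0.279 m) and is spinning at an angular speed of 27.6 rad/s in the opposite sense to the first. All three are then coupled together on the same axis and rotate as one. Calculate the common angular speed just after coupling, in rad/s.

|ω_f| ≈ 19.3 rad/s

No external torque acts about the common axis, so total angular momentum is conserved.
Moments of inertia: I_A = ½(3.91)(0.359)² = 0.2520 kg·m²; I_B = ½(680)(0.0633)² = 1.362 kg·m²; I_C = ½(34.1)(0.279)² = 1.327 kg·m².
Taking A's sense as positive: L = (0.2520)(24.5) − (1.362)(19.4) − (1.327)(27.6) = -56.89 kg·m²·rad/s.
Combined I = 0.2520 + 1.362 + 1.327 = 2.941 kg·m².
ω_f = L / I = -56.89 / 2.941 = -19.34 rad/s.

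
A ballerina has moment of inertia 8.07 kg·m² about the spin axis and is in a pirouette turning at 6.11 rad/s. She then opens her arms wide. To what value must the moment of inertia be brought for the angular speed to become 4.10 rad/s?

With no external torque about the axis, L is conserved: I₁ω₁ = I₂ω₂.
I₂ = I₁ω₁ / ω₂ = (8.07)(6.11) / (4.10) = 12.03 kg·m².

I₂ ≈ 12.0 kg·m²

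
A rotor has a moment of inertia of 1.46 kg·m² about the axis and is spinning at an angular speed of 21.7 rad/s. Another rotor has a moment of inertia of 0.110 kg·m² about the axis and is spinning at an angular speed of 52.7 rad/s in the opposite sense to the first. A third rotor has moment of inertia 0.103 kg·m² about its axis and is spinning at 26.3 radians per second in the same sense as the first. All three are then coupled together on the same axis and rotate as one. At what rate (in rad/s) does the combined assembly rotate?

|ω_f| ≈ 17.1 rad/s

No external torque acts about the common axis, so total angular momentum is conserved.
Taking A's sense as positive: L = (1.460)(21.7) − (0.1100)(52.7) + (0.1030)(26.3) = 28.59 kg·m²·rad/s.
Combined I = 1.460 + 0.1100 + 0.1030 = 1.673 kg·m².
ω_f = L / I = 28.59 / 1.673 = 17.09 rad/s.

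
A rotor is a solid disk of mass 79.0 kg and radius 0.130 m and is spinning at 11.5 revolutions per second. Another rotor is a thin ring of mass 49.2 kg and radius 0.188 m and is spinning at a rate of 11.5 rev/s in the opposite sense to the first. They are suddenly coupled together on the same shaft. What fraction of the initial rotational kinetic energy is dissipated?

The coupling torques are internal; angular momentum about the shared axis is conserved.
Moments of inertia: I_A = ½(79.0)(0.130)² = 0.6675 kg·m²; I_B = (49.2)(0.188)² = 1.739 kg·m².
Taking A's sense as positive: L = (0.6675)(11.5) − (1.739)(11.5) = -12.32 kg·m²·rev/s.
Combined I = 0.6675 + 1.739 = 2.406 kg·m².
ω_f = L / I = -12.32 / 2.406 = -5.120 rev/s.
KE_i = ½ΣIω² = 6282 J; KE_f = ½(2.406)(32.17)² = 1245 J.
Fraction dissipated = (KE_i − KE_f)/KE_i = 0.8018.

fraction ≈ 0.802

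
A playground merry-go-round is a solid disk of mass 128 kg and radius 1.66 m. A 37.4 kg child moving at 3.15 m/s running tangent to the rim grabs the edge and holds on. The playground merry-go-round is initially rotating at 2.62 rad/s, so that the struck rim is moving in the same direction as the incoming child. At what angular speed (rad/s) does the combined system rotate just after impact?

The axle reaction passes through the axle and exerts no torque about it; angular momentum about the axle is conserved through the impact.
I_p = ½(128)(1.66)² = 176.4 kg·m². Taking the sense of the child's angular momentum as positive, L_{child} = m v R = (37.4)(3.15)(1.66) = 195.6 kg·m²/s.
L_i = +I_p ω_p + m v R = +(176.4)(2.62) + 195.6 = 657.6 kg·m²/s.
After sticking, I_f = I_p + m R² = 176.4 + (37.4)(1.66)² = 279.4 kg·m².
ω_f = L_i / I_f = 657.6 / 279.4 = 2.354 rad/s.

|ω_f| ≈ 2.35 rad/s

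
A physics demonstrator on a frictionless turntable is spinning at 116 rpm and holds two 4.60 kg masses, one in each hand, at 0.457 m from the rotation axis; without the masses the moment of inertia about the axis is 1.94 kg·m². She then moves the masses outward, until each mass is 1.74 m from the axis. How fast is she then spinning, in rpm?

With no external torque about the axis, L is conserved: I₁ω₁ = I₂ω₂.
I₁ = 1.94 + 2(4.60)(0.457)² = 3.861 kg·m²; I₂ = 1.94 + 2(4.60)(1.74)² = 29.79 kg·m².
ω₂ = I₁ω₁ / I₂ = (3.861)(116 rpm) / (29.79) = 15.03 rpm.

ω₂ ≈ 15.0 rpm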